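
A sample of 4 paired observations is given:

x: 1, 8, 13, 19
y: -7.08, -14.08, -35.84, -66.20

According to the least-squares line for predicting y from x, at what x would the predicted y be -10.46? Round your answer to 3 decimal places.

n = 4, Σx = 41, Σy = -123.2, Σxy = -1843.44, Σx² = 595
Sxx = Σx² − (Σx)²/n = 595 − 420.25 = 174.75
Sxy = Σxy − (Σx)(Σy)/n = -1843.44 − (-1262.8) = -580.64
b = Sxy/Sxx = -580.64/174.75 = -3.322690
a = ȳ − b·x̄ = -30.8 − (-3.322690)·10.25 = 3.257568
Set a + b·x = -10.46: x = (-10.46 − 3.257568) / (-3.322690) = 4.128453

4.128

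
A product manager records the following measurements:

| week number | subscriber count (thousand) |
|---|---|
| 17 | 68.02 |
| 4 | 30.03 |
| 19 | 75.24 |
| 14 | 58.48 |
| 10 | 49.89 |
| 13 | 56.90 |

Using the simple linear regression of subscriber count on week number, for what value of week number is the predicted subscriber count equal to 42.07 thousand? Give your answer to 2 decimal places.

n = 6, Σx = 77, Σy = 338.56, Σxy = 4763.34, Σx² = 1131
Sxx = Σx² − (Σx)²/n = 1131 − 988.166667 = 142.833333
Sxy = Σxy − (Σx)(Σy)/n = 4763.34 − 4344.853333 = 418.486667
b = Sxy/Sxx = 418.486667/142.833333 = 2.929895
a = ȳ − b·x̄ = 56.426667 − 2.929895·12.833333 = 18.826348
Set a + b·x = 42.07: x = (42.07 − 18.826348) / 2.929895 = 7.933271

7.93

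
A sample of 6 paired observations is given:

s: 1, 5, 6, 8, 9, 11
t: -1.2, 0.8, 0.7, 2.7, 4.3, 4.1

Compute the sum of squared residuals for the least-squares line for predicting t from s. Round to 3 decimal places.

1.897

n = 6, Σx = 40, Σy = 11.4, Σxy = 112.4, Σx² = 328, Σy² = 45.16
Sxx = Σx² − (Σx)²/n = 328 − 266.666667 = 61.333333
Sxy = Σxy − (Σx)(Σy)/n = 112.4 − 76 = 36.4
Syy = Σy² − (Σy)²/n = 45.16 − 21.66 = 23.5
b = Sxy/Sxx = 36.4/61.333333 = 0.593478
SSE = Syy − b·Sxy = 23.5 − 0.593478·36.4 = 1.897391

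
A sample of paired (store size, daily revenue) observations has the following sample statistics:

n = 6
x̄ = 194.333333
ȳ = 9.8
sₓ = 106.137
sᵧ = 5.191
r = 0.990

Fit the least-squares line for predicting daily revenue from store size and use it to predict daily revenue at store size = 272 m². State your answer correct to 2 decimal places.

13.56

b = r · sᵧ/sₓ = 0.99 · 5.191/106.137 = 0.048419
a = ȳ − b·x̄ = 9.8 − 0.048419·194.333333 = 0.390496
ŷ(272) = a + b·272 = 0.390496 + 0.048419·272 = 13.560574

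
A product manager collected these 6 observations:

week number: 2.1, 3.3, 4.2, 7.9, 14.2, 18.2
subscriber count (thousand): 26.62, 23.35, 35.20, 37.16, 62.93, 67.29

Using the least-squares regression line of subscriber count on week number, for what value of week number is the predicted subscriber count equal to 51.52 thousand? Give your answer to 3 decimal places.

n = 6, Σx = 49.9, Σy = 252.55, Σxy = 2692.645, Σx² = 628.23
Sxx = Σx² − (Σx)²/n = 628.23 − 415.001667 = 213.228333
Sxy = Σxy − (Σx)(Σy)/n = 2692.645 − 2100.374167 = 592.270833
b = Sxy/Sxx = 592.270833/213.228333 = 2.777637
a = ȳ − b·x̄ = 42.091667 − 2.777637·8.316667 = 18.990989
Set a + b·x = 51.52: x = (51.52 − 18.990989) / 2.777637 = 11.711039

11.711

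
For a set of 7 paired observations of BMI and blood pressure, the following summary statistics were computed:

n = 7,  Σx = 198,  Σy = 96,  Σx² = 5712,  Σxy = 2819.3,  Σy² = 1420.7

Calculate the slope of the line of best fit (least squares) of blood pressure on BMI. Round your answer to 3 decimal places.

Sxx = Σx² − (Σx)²/n = 5712 − 5600.571429 = 111.428571
Sxy = Σxy − (Σx)(Σy)/n = 2819.3 − 2715.428571 = 103.871429
b = Sxy/Sxx = 103.871429/111.428571 = 0.932179

0.932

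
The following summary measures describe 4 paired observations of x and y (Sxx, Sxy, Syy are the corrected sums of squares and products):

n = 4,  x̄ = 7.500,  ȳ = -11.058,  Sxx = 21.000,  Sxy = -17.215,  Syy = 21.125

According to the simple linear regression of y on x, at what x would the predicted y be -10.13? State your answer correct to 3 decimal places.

b = Sxy/Sxx = -17.215/21 = -0.819762
a = ȳ − b·x̄ = -11.058 − (-0.819762)·7.5 = -4.909786
Set a + b·x = -10.13: x = (-10.13 − (-4.909786)) / (-0.819762) = 6.367964

6.368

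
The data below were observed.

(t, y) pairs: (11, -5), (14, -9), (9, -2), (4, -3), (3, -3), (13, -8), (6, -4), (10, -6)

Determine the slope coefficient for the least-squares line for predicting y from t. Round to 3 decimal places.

-0.502

n = 8, Σx = 70, Σy = -40, Σxy = -408, Σx² = 728
Sxx = Σx² − (Σx)²/n = 728 − 612.5 = 115.5
Sxy = Σxy − (Σx)(Σy)/n = -408 − (-350) = -58
b = Sxy/Sxx = -58/115.5 = -0.502165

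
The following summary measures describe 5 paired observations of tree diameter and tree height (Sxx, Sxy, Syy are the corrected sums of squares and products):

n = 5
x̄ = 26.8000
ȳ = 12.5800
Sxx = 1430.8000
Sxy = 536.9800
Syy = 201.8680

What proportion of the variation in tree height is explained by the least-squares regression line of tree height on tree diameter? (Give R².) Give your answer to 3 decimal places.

0.998

R² = Sxy²/(Sxx·Syy) = (536.98)²/(1430.8·201.868) = 0.998320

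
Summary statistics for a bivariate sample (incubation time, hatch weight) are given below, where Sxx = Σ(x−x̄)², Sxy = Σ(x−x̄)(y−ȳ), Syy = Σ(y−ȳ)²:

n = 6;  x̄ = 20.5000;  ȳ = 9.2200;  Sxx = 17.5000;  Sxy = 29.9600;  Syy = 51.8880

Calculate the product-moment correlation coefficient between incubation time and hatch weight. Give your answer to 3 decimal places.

0.994

r = Sxy/√(Sxx·Syy) = 29.96/√(908.04) = 29.96/30.133702 = 0.994236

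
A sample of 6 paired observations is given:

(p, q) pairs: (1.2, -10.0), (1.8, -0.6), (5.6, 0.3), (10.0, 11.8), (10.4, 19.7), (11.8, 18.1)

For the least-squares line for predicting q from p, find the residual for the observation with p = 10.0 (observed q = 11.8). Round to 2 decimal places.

-2.53

n = 6, Σx = 40.8, Σy = 39.3, Σxy = 525.06, Σx² = 383.44
Sxx = Σx² − (Σx)²/n = 383.44 − 277.44 = 106
Sxy = Σxy − (Σx)(Σy)/n = 525.06 − 267.24 = 257.82
b = Sxy/Sxx = 257.82/106 = 2.432264
a = ȳ − b·x̄ = 6.55 − 2.432264·6.8 = -9.989396
ŷ(10.0) = -9.989396 + 2.432264·10 = 14.333245
residual = y − ŷ = 11.8 − 14.333245 = -2.533245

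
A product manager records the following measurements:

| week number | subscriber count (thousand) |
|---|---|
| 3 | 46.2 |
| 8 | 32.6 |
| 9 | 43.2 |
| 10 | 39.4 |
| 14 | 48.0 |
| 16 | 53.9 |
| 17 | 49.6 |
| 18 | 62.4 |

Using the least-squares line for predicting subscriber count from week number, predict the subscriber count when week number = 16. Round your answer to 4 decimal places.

51.8033

n = 8, Σx = 95, Σy = 375.3, Σxy = 4683, Σx² = 1319
Sxx = Σx² − (Σx)²/n = 1319 − 1128.125 = 190.875
Sxy = Σxy − (Σx)(Σy)/n = 4683 − 4456.6875 = 226.3125
b = Sxy/Sxx = 226.3125/190.875 = 1.185658
a = ȳ − b·x̄ = 46.9125 − 1.185658·11.875 = 32.832809
ŷ(16) = a + b·16 = 32.832809 + 1.185658·16 = 51.803340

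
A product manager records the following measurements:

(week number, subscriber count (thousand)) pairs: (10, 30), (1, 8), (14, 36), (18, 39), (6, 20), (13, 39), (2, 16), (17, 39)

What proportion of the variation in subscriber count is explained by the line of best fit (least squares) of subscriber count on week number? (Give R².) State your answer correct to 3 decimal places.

n = 8, Σx = 81, Σy = 227, Σxy = 2836, Σx² = 1119, Σy² = 7479
Sxx = Σx² − (Σx)²/n = 1119 − 820.125 = 298.875
Sxy = Σxy − (Σx)(Σy)/n = 2836 − 2298.375 = 537.625
Syy = Σy² − (Σy)²/n = 7479 − 6441.125 = 1037.875
R² = Sxy²/(Sxx·Syy) = (537.625)²/(298.875·1037.875) = 0.931803

0.932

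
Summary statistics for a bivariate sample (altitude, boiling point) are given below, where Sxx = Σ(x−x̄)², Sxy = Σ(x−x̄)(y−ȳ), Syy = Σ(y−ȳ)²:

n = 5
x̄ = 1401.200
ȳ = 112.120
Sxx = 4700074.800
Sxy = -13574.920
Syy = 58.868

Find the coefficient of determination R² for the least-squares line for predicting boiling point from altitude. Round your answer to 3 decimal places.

R² = Sxy²/(Sxx·Syy) = (-13574.92)²/(4700074.8·58.868) = 0.666025

0.666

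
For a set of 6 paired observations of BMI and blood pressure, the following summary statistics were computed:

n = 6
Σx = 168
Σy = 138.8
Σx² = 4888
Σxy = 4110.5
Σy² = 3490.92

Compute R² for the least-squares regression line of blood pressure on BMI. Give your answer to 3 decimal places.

0.975

Sxx = Σx² − (Σx)²/n = 4888 − 4704 = 184
Sxy = Σxy − (Σx)(Σy)/n = 4110.5 − 3886.4 = 224.1
Syy = Σy² − (Σy)²/n = 3490.92 − 3210.906667 = 280.013333
R² = Sxy²/(Sxx·Syy) = (224.1)²/(184·280.013333) = 0.974736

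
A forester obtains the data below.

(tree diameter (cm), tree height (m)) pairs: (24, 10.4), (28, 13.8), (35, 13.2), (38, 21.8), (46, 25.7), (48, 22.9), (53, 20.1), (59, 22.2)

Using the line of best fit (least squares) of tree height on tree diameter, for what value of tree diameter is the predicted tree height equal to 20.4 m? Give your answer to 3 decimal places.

45.964

n = 8, Σx = 331, Σy = 150.1, Σxy = 6582.9, Σx² = 14739
Sxx = Σx² − (Σx)²/n = 14739 − 13695.125 = 1043.875
Sxy = Σxy − (Σx)(Σy)/n = 6582.9 − 6210.3875 = 372.5125
b = Sxy/Sxx = 372.5125/1043.875 = 0.356855
a = ȳ − b·x̄ = 18.7625 − 0.356855·41.375 = 3.997605
Set a + b·x = 20.4: x = (20.4 − 3.997605) / 0.356855 = 45.963692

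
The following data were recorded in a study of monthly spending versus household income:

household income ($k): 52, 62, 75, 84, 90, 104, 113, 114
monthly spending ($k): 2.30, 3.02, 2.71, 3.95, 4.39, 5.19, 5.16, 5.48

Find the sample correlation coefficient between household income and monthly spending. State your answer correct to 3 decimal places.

n = 8, Σx = 694, Σy = 32.2, Σxy = 2984.55, Σx² = 63910, Σy² = 140.2212
Sxx = Σx² − (Σx)²/n = 63910 − 60204.5 = 3705.5
Sxy = Σxy − (Σx)(Σy)/n = 2984.55 − 2793.35 = 191.2
Syy = Σy² − (Σy)²/n = 140.2212 − 129.605 = 10.6162
r = Sxy/√(Sxx·Syy) = 191.2/√(39338.3291) = 191.2/198.338925 = 0.964006

0.964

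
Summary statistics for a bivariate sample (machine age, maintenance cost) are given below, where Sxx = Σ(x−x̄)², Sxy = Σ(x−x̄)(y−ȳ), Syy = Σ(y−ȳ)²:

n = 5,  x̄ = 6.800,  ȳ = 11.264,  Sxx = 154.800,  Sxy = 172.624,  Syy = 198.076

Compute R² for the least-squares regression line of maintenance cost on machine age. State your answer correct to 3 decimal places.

0.972

R² = Sxy²/(Sxx·Syy) = (172.624)²/(154.8·198.076) = 0.971851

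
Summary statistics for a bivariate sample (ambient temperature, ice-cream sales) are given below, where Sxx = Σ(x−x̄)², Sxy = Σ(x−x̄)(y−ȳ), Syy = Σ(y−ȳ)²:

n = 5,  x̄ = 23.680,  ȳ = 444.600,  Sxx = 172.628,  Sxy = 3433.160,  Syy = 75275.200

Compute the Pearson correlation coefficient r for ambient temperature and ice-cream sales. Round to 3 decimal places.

r = Sxy/√(Sxx·Syy) = 3433.16/√(12994607.2256) = 3433.16/3604.803355 = 0.952385

0.952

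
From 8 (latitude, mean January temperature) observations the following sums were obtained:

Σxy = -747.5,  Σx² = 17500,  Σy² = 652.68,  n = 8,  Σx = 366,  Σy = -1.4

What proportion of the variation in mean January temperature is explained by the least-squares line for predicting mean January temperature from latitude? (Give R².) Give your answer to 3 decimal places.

Sxx = Σx² − (Σx)²/n = 17500 − 16744.5 = 755.5
Sxy = Σxy − (Σx)(Σy)/n = -747.5 − (-64.05) = -683.45
Syy = Σy² − (Σy)²/n = 652.68 − 0.245 = 652.435
R² = Sxy²/(Sxx·Syy) = (-683.45)²/(755.5·652.435) = 0.947636

0.948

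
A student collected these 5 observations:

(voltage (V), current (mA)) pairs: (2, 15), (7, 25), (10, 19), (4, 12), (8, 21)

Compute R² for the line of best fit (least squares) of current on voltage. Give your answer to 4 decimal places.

0.3915

n = 5, Σx = 31, Σy = 92, Σxy = 611, Σx² = 233, Σy² = 1796
Sxx = Σx² − (Σx)²/n = 233 − 192.2 = 40.8
Sxy = Σxy − (Σx)(Σy)/n = 611 − 570.4 = 40.6
Syy = Σy² − (Σy)²/n = 1796 − 1692.8 = 103.2
R² = Sxy²/(Sxx·Syy) = (40.6)²/(40.8·103.2) = 0.391482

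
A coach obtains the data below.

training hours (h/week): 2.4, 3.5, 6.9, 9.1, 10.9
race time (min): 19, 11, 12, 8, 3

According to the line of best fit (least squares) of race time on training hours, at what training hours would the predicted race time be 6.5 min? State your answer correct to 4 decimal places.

n = 5, Σx = 32.8, Σy = 53, Σxy = 272.4, Σx² = 267.24
Sxx = Σx² − (Σx)²/n = 267.24 − 215.168 = 52.072
Sxy = Σxy − (Σx)(Σy)/n = 272.4 − 347.68 = -75.28
b = Sxy/Sxx = -75.28/52.072 = -1.445691
a = ȳ − b·x̄ = 10.6 − (-1.445691)·6.56 = 20.083730
Set a + b·x = 6.5: x = (6.5 − 20.083730) / (-1.445691) = 9.396015

9.3960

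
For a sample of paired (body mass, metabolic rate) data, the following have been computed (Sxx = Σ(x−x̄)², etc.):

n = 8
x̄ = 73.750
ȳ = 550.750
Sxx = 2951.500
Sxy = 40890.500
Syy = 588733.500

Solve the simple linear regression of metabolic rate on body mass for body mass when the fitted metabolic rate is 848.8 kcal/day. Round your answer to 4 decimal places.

95.2634

b = Sxy/Sxx = 40890.5/2951.5 = 13.854142
a = ȳ − b·x̄ = 550.75 − 13.854142·73.75 = -470.992970
Set a + b·x = 848.8: x = (848.8 − (-470.992970)) / 13.854142 = 95.263422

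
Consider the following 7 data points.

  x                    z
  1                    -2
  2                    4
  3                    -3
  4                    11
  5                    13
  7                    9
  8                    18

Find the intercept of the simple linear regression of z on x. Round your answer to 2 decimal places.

n = 7, Σx = 30, Σy = 50, Σxy = 313, Σx² = 168
Sxx = Σx² − (Σx)²/n = 168 − 128.571429 = 39.428571
Sxy = Σxy − (Σx)(Σy)/n = 313 − 214.285714 = 98.714286
b = Sxy/Sxx = 98.714286/39.428571 = 2.503623
a = ȳ − b·x̄ = 7.142857 − 2.503623·4.285714 = -3.586957

-3.59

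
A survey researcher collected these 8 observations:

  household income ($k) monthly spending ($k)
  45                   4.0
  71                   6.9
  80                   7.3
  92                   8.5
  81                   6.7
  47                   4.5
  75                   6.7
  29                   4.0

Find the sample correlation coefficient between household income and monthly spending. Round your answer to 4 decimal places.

n = 8, Σx = 520, Σy = 48.6, Σxy = 3408.6, Σx² = 37166, Σy² = 315.18
Sxx = Σx² − (Σx)²/n = 37166 − 33800 = 3366
Sxy = Σxy − (Σx)(Σy)/n = 3408.6 − 3159 = 249.6
Syy = Σy² − (Σy)²/n = 315.18 − 295.245 = 19.935
r = Sxy/√(Sxx·Syy) = 249.6/√(67101.21) = 249.6/259.039013 = 0.963561

0.9636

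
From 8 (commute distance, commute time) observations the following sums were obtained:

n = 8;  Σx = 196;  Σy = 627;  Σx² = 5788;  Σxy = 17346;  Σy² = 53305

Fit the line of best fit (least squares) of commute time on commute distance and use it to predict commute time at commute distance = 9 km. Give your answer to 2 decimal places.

Sxx = Σx² − (Σx)²/n = 5788 − 4802 = 986
Sxy = Σxy − (Σx)(Σy)/n = 17346 − 15361.5 = 1984.5
b = Sxy/Sxx = 1984.5/986 = 2.012677
a = ȳ − b·x̄ = 78.375 − 2.012677·24.5 = 29.064402
ŷ(9) = a + b·9 = 29.064402 + 2.012677·9 = 47.178499

47.18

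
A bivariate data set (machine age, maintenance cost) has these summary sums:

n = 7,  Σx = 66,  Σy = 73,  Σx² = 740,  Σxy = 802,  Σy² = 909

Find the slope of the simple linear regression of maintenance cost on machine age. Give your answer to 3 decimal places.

Sxx = Σx² − (Σx)²/n = 740 − 622.285714 = 117.714286
Sxy = Σxy − (Σx)(Σy)/n = 802 − 688.285714 = 113.714286
b = Sxy/Sxx = 113.714286/117.714286 = 0.966019

0.966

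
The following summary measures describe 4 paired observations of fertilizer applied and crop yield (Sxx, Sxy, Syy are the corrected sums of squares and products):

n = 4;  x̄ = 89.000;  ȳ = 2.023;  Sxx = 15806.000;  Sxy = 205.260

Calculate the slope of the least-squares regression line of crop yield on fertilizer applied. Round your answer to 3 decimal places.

0.013

b = Sxy/Sxx = 205.26/15806 = 0.012986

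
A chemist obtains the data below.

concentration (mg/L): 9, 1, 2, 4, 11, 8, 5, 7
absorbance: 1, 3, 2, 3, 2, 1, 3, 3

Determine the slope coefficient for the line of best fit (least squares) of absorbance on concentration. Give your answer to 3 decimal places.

n = 8, Σx = 47, Σy = 18, Σxy = 94, Σx² = 361
Sxx = Σx² − (Σx)²/n = 361 − 276.125 = 84.875
Sxy = Σxy − (Σx)(Σy)/n = 94 − 105.75 = -11.75
b = Sxy/Sxx = -11.75/84.875 = -0.138439

-0.138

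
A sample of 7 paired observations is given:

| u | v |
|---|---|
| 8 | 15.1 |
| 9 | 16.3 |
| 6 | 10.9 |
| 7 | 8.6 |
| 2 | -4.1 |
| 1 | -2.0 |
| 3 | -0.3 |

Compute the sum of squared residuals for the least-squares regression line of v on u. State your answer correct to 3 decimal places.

n = 7, Σx = 36, Σy = 44.5, Σxy = 382, Σx² = 244, Σy² = 707.37
Sxx = Σx² − (Σx)²/n = 244 − 185.142857 = 58.857143
Sxy = Σxy − (Σx)(Σy)/n = 382 − 228.857143 = 153.142857
Syy = Σy² − (Σy)²/n = 707.37 − 282.892857 = 424.477143
b = Sxy/Sxx = 153.142857/58.857143 = 2.601942
SSE = Syy − b·Sxy = 424.477143 − 2.601942·153.142857 = 26.008350

26.008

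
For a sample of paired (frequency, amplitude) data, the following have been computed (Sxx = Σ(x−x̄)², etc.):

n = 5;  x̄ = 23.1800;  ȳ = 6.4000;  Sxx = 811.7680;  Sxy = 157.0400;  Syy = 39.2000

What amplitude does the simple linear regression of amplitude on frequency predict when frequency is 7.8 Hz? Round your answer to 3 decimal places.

3.425

b = Sxy/Sxx = 157.04/811.768 = 0.193454
a = ȳ − b·x̄ = 6.4 − 0.193454·23.18 = 1.915730
ŷ(7.8) = a + b·7.8 = 1.915730 + 0.193454·7.8 = 3.424673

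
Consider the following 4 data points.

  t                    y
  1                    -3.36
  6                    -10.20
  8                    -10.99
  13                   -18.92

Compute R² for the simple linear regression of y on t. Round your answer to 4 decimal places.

0.9846

n = 4, Σx = 28, Σy = -43.47, Σxy = -398.44, Σx² = 270, Σy² = 594.0761
Sxx = Σx² − (Σx)²/n = 270 − 196 = 74
Sxy = Σxy − (Σx)(Σy)/n = -398.44 − (-304.29) = -94.15
Syy = Σy² − (Σy)²/n = 594.0761 − 472.410225 = 121.665875
R² = Sxy²/(Sxx·Syy) = (-94.15)²/(74·121.665875) = 0.984555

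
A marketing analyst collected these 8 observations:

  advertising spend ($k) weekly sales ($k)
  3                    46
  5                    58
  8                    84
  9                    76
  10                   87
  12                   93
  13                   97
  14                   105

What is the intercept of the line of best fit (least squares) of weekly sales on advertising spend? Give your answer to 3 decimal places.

n = 8, Σx = 74, Σy = 646, Σxy = 6501, Σx² = 788
Sxx = Σx² − (Σx)²/n = 788 − 684.5 = 103.5
Sxy = Σxy − (Σx)(Σy)/n = 6501 − 5975.5 = 525.5
b = Sxy/Sxx = 525.5/103.5 = 5.077295
a = ȳ − b·x̄ = 80.75 − 5.077295·9.25 = 33.785024

33.785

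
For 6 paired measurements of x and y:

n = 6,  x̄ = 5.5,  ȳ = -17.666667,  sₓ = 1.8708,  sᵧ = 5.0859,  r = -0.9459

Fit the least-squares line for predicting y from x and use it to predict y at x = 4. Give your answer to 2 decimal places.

-13.81

b = r · sᵧ/sₓ = -0.9459 · 5.0859/1.8708 = -2.571495
a = ȳ − b·x̄ = -17.666667 − (-2.571495)·5.5 = -3.523445
ŷ(4) = a + b·4 = -3.523445 + (-2.571495)·4 = -13.809425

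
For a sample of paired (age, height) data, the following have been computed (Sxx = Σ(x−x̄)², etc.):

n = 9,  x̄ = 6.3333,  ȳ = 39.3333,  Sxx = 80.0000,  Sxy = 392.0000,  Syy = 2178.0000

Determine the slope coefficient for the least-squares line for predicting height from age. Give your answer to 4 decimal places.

b = Sxy/Sxx = 392/80 = 4.9

4.9000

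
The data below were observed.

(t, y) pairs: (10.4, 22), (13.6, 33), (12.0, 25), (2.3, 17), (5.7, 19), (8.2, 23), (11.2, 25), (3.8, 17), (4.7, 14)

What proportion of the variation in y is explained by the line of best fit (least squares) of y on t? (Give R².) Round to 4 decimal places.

n = 9, Σx = 71.9, Σy = 195, Σxy = 1724, Σx² = 704.11, Σy² = 4487
Sxx = Σx² − (Σx)²/n = 704.11 − 574.401111 = 129.708889
Sxy = Σxy − (Σx)(Σy)/n = 1724 − 1557.833333 = 166.166667
Syy = Σy² − (Σy)²/n = 4487 − 4225 = 262
R² = Sxy²/(Sxx·Syy) = (166.166667)²/(129.708889·262) = 0.812488

0.8125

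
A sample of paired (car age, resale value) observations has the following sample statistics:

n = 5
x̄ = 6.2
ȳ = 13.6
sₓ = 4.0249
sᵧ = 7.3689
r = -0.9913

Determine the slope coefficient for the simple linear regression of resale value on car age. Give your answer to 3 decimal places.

b = r · sᵧ/sₓ = -0.9913 · 7.3689/4.0249 = -1.814900

-1.815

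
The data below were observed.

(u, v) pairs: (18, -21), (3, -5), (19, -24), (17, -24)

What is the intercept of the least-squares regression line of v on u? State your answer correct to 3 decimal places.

-1.600

n = 4, Σx = 57, Σy = -74, Σxy = -1257, Σx² = 983
Sxx = Σx² − (Σx)²/n = 983 − 812.25 = 170.75
Sxy = Σxy − (Σx)(Σy)/n = -1257 − (-1054.5) = -202.5
b = Sxy/Sxx = -202.5/170.75 = -1.185944
a = ȳ − b·x̄ = -18.5 − (-1.185944)·14.25 = -1.600293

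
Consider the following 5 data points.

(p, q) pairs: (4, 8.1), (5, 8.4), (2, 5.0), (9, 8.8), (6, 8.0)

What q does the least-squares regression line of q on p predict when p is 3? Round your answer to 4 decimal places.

n = 5, Σx = 26, Σy = 38.3, Σxy = 211.6, Σx² = 162
Sxx = Σx² − (Σx)²/n = 162 − 135.2 = 26.8
Sxy = Σxy − (Σx)(Σy)/n = 211.6 − 199.16 = 12.44
b = Sxy/Sxx = 12.44/26.8 = 0.464179
a = ȳ − b·x̄ = 7.66 − 0.464179·5.2 = 5.246269
ŷ(3) = a + b·3 = 5.246269 + 0.464179·3 = 6.638806

6.6388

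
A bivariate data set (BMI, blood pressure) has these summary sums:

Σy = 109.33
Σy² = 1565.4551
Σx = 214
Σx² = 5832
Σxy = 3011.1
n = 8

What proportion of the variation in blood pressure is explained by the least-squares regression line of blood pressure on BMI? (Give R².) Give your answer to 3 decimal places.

Sxx = Σx² − (Σx)²/n = 5832 − 5724.5 = 107.5
Sxy = Σxy − (Σx)(Σy)/n = 3011.1 − 2924.5775 = 86.5225
Syy = Σy² − (Σy)²/n = 1565.4551 − 1494.131112 = 71.323988
R² = Sxy²/(Sxx·Syy) = (86.5225)²/(107.5·71.323988) = 0.976369

0.976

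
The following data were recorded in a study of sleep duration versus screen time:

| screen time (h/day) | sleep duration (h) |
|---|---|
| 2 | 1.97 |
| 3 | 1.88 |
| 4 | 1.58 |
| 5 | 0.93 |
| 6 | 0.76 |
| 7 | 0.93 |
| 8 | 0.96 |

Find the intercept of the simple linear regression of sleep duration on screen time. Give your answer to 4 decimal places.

n = 7, Σx = 35, Σy = 9.01, Σxy = 39.3, Σx² = 203
Sxx = Σx² − (Σx)²/n = 203 − 175 = 28
Sxy = Σxy − (Σx)(Σy)/n = 39.3 − 45.05 = -5.75
b = Sxy/Sxx = -5.75/28 = -0.205357
a = ȳ − b·x̄ = 1.287143 − (-0.205357)·5 = 2.313929

2.3139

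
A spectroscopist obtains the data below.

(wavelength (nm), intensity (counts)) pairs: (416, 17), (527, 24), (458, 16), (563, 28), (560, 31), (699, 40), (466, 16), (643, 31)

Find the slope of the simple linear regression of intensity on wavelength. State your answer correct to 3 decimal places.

n = 8, Σx = 4332, Σy = 203, Σxy = 115521, Σx² = 2410324
Sxx = Σx² − (Σx)²/n = 2410324 − 2345778 = 64546
Sxy = Σxy − (Σx)(Σy)/n = 115521 − 109924.5 = 5596.5
b = Sxy/Sxx = 5596.5/64546 = 0.086706

0.087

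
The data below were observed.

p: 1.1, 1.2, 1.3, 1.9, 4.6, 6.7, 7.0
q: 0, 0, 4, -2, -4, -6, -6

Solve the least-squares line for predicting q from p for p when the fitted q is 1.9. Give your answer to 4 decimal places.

0.2195

n = 7, Σx = 23.8, Σy = -14, Σxy = -99.2, Σx² = 123
Sxx = Σx² − (Σx)²/n = 123 − 80.92 = 42.08
Sxy = Σxy − (Σx)(Σy)/n = -99.2 − (-47.6) = -51.6
b = Sxy/Sxx = -51.6/42.08 = -1.226236
a = ȳ − b·x̄ = -2 − (-1.226236)·3.4 = 2.169202
Set a + b·x = 1.9: x = (1.9 − 2.169202) / (-1.226236) = 0.219535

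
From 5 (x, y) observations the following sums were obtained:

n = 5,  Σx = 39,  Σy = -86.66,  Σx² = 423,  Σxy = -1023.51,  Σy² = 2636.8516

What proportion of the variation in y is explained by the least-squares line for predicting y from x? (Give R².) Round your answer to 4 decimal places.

Sxx = Σx² − (Σx)²/n = 423 − 304.2 = 118.8
Sxy = Σxy − (Σx)(Σy)/n = -1023.51 − (-675.948) = -347.562
Syy = Σy² − (Σy)²/n = 2636.8516 − 1501.99112 = 1134.86048
R² = Sxy²/(Sxx·Syy) = (-347.562)²/(118.8·1134.86048) = 0.895995

0.8960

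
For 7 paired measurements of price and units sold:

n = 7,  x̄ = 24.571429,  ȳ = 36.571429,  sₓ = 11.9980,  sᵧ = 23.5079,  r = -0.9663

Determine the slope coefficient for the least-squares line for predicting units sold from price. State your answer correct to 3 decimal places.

-1.893

b = r · sᵧ/sₓ = -0.9663 · 23.5079/11.998 = -1.893289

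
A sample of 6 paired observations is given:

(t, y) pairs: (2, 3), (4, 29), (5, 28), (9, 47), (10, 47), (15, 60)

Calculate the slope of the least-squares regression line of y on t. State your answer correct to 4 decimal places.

n = 6, Σx = 45, Σy = 214, Σxy = 2055, Σx² = 451
Sxx = Σx² − (Σx)²/n = 451 − 337.5 = 113.5
Sxy = Σxy − (Σx)(Σy)/n = 2055 − 1605 = 450
b = Sxy/Sxx = 450/113.5 = 3.964758

3.9648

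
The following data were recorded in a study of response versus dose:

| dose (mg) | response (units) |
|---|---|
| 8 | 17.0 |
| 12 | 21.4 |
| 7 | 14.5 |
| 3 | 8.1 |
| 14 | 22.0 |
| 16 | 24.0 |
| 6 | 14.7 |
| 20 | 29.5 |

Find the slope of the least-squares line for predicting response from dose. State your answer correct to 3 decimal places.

1.148

n = 8, Σx = 86, Σy = 151.2, Σxy = 1888.8, Σx² = 1154
Sxx = Σx² − (Σx)²/n = 1154 − 924.5 = 229.5
Sxy = Σxy − (Σx)(Σy)/n = 1888.8 − 1625.4 = 263.4
b = Sxy/Sxx = 263.4/229.5 = 1.147712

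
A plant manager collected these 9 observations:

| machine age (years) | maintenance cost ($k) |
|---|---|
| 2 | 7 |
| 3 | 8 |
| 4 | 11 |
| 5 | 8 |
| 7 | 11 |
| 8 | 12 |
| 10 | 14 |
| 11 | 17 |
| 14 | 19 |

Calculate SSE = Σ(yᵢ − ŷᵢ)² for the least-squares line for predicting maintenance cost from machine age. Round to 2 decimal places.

11.53

n = 9, Σx = 64, Σy = 107, Σxy = 888, Σx² = 584, Σy² = 1409
Sxx = Σx² − (Σx)²/n = 584 − 455.111111 = 128.888889
Sxy = Σxy − (Σx)(Σy)/n = 888 − 760.888889 = 127.111111
Syy = Σy² − (Σy)²/n = 1409 − 1272.111111 = 136.888889
b = Sxy/Sxx = 127.111111/128.888889 = 0.986207
SSE = Syy − b·Sxy = 136.888889 − 0.986207·127.111111 = 11.531034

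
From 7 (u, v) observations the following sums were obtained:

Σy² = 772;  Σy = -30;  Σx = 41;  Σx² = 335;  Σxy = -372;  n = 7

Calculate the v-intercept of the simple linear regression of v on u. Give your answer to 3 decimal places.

Sxx = Σx² − (Σx)²/n = 335 − 240.142857 = 94.857143
Sxy = Σxy − (Σx)(Σy)/n = -372 − (-175.714286) = -196.285714
b = Sxy/Sxx = -196.285714/94.857143 = -2.069277
a = ȳ − b·x̄ = -4.285714 − (-2.069277)·5.857143 = 7.834337

7.834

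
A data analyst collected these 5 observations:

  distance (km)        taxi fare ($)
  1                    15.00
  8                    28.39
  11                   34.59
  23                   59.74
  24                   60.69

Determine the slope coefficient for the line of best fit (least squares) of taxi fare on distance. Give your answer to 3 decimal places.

n = 5, Σx = 67, Σy = 198.41, Σxy = 3453.19, Σx² = 1291
Sxx = Σx² − (Σx)²/n = 1291 − 897.8 = 393.2
Sxy = Σxy − (Σx)(Σy)/n = 3453.19 − 2658.694 = 794.496
b = Sxy/Sxx = 794.496/393.2 = 2.020590

2.021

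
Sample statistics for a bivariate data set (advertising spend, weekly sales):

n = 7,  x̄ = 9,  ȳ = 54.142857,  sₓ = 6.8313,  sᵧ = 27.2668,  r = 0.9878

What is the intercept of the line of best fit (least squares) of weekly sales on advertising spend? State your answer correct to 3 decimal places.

18.658

b = r · sᵧ/sₓ = 0.9878 · 27.2668/6.8313 = 3.942755
a = ȳ − b·x̄ = 54.142857 − 3.942755·9 = 18.658058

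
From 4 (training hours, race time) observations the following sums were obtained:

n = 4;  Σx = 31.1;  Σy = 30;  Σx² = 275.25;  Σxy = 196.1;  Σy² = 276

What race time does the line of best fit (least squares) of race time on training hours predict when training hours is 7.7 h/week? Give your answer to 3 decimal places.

Sxx = Σx² − (Σx)²/n = 275.25 − 241.8025 = 33.4475
Sxy = Σxy − (Σx)(Σy)/n = 196.1 − 233.25 = -37.15
b = Sxy/Sxx = -37.15/33.4475 = -1.110696
a = ȳ − b·x̄ = 7.5 − (-1.110696)·7.775 = 16.135660
ŷ(7.7) = a + b·7.7 = 16.135660 + (-1.110696)·7.7 = 7.583302

7.583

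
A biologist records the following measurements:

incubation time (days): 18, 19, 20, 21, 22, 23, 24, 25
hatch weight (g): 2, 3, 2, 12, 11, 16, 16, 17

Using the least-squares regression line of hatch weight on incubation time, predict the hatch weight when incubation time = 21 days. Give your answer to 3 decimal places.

n = 8, Σx = 172, Σy = 79, Σxy = 1804, Σx² = 3740
Sxx = Σx² − (Σx)²/n = 3740 − 3698 = 42
Sxy = Σxy − (Σx)(Σy)/n = 1804 − 1698.5 = 105.5
b = Sxy/Sxx = 105.5/42 = 2.511905
a = ȳ − b·x̄ = 9.875 − 2.511905·21.5 = -44.130952
ŷ(21) = a + b·21 = -44.130952 + 2.511905·21 = 8.619048

8.619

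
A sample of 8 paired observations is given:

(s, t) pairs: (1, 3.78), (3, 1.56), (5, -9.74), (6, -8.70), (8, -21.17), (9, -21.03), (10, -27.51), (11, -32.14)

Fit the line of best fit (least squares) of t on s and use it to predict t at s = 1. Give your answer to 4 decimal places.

n = 8, Σx = 53, Σy = -114.95, Σxy = -1079.71, Σx² = 437
Sxx = Σx² − (Σx)²/n = 437 − 351.125 = 85.875
Sxy = Σxy − (Σx)(Σy)/n = -1079.71 − (-761.54375) = -318.16625
b = Sxy/Sxx = -318.16625/85.875 = -3.704993
a = ȳ − b·x̄ = -14.36875 − (-3.704993)·6.625 = 10.176827
ŷ(1) = a + b·1 = 10.176827 + (-3.704993)·1 = 6.471834

6.4718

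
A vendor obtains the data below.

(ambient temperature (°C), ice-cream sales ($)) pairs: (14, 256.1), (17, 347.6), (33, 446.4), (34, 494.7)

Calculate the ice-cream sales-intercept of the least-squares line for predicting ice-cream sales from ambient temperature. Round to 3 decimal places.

n = 4, Σx = 98, Σy = 1544.8, Σxy = 41045.6, Σx² = 2730
Sxx = Σx² − (Σx)²/n = 2730 − 2401 = 329
Sxy = Σxy − (Σx)(Σy)/n = 41045.6 − 37847.6 = 3198
b = Sxy/Sxx = 3198/329 = 9.720365
a = ȳ − b·x̄ = 386.2 − 9.720365·24.5 = 148.051064

148.051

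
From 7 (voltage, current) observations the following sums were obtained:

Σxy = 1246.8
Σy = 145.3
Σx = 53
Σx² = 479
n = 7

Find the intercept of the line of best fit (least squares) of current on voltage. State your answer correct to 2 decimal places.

6.47

Sxx = Σx² − (Σx)²/n = 479 − 401.285714 = 77.714286
Sxy = Σxy − (Σx)(Σy)/n = 1246.8 − 1100.128571 = 146.671429
b = Sxy/Sxx = 146.671429/77.714286 = 1.887316
a = ȳ − b·x̄ = 20.757143 − 1.887316·7.571429 = 6.467463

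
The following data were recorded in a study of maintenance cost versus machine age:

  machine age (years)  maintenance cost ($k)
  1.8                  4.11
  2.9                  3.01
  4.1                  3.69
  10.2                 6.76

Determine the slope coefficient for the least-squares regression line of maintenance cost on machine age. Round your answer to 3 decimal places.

0.396

n = 4, Σx = 19, Σy = 17.57, Σxy = 100.208, Σx² = 132.5
Sxx = Σx² − (Σx)²/n = 132.5 − 90.25 = 42.25
Sxy = Σxy − (Σx)(Σy)/n = 100.208 − 83.4575 = 16.7505
b = Sxy/Sxx = 16.7505/42.25 = 0.396462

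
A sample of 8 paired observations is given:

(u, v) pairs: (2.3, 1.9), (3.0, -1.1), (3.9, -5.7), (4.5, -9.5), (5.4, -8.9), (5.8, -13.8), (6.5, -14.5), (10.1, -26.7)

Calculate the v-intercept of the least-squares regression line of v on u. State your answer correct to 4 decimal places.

8.9181

n = 8, Σx = 41.5, Σy = -78.3, Σxy = -555.93, Σx² = 256.81
Sxx = Σx² − (Σx)²/n = 256.81 − 215.28125 = 41.52875
Sxy = Σxy − (Σx)(Σy)/n = -555.93 − (-406.18125) = -149.74875
b = Sxy/Sxx = -149.74875/41.52875 = -3.605906
a = ȳ − b·x̄ = -9.7875 − (-3.605906)·5.1875 = 8.918135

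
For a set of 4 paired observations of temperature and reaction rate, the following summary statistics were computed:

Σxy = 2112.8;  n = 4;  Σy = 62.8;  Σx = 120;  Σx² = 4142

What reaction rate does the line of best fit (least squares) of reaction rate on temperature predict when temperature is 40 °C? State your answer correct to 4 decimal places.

19.9214

Sxx = Σx² − (Σx)²/n = 4142 − 3600 = 542
Sxy = Σxy − (Σx)(Σy)/n = 2112.8 − 1884 = 228.8
b = Sxy/Sxx = 228.8/542 = 0.422140
a = ȳ − b·x̄ = 15.7 − 0.422140·30 = 3.035793
ŷ(40) = a + b·40 = 3.035793 + 0.422140·40 = 19.921402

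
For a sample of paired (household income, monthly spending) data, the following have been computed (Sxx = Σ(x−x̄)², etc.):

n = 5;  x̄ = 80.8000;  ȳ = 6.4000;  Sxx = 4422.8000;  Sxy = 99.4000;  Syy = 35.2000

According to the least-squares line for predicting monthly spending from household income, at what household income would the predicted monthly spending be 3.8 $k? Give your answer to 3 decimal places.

-34.887

b = Sxy/Sxx = 99.4/4422.8 = 0.022474
a = ȳ − b·x̄ = 6.4 − 0.022474·80.8 = 4.584064
Set a + b·x = 3.8: x = (3.8 − 4.584064) / 0.022474 = -34.886922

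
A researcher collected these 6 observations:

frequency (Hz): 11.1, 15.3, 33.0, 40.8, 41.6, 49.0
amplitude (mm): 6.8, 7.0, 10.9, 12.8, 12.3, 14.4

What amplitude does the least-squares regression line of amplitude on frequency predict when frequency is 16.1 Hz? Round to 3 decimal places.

7.490

n = 6, Σx = 190.8, Σy = 64.2, Σxy = 2281.8, Σx² = 7242.5
Sxx = Σx² − (Σx)²/n = 7242.5 − 6067.44 = 1175.06
Sxy = Σxy − (Σx)(Σy)/n = 2281.8 − 2041.56 = 240.24
b = Sxy/Sxx = 240.24/1175.06 = 0.204449
a = ȳ − b·x̄ = 10.7 − 0.204449·31.8 = 4.198518
ŷ(16.1) = a + b·16.1 = 4.198518 + 0.204449·16.1 = 7.490149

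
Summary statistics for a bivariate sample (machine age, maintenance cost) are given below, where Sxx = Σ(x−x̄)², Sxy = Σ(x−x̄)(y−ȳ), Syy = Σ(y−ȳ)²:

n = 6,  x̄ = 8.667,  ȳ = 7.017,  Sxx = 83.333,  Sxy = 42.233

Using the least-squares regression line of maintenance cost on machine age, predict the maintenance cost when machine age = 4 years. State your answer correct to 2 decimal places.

4.65

b = Sxy/Sxx = 42.233/83.333 = 0.506798
a = ȳ − b·x̄ = 7.017 − 0.506798·8.667 = 2.624581
ŷ(4) = a + b·4 = 2.624581 + 0.506798·4 = 4.651774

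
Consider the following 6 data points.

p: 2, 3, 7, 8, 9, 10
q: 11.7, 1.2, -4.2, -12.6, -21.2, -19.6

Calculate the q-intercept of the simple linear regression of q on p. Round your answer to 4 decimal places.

n = 6, Σx = 39, Σy = -44.7, Σxy = -490, Σx² = 307
Sxx = Σx² − (Σx)²/n = 307 − 253.5 = 53.5
Sxy = Σxy − (Σx)(Σy)/n = -490 − (-290.55) = -199.45
b = Sxy/Sxx = -199.45/53.5 = -3.728037
a = ȳ − b·x̄ = -7.45 − (-3.728037)·6.5 = 16.782243

16.7822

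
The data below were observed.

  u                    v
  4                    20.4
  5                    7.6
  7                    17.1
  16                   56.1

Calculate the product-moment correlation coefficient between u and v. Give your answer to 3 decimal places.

n = 4, Σx = 32, Σy = 101.2, Σxy = 1136.9, Σx² = 346, Σy² = 3913.54
Sxx = Σx² − (Σx)²/n = 346 − 256 = 90
Sxy = Σxy − (Σx)(Σy)/n = 1136.9 − 809.6 = 327.3
Syy = Σy² − (Σy)²/n = 3913.54 − 2560.36 = 1353.18
r = Sxy/√(Sxx·Syy) = 327.3/√(121786.2) = 327.3/348.978796 = 0.937879

0.938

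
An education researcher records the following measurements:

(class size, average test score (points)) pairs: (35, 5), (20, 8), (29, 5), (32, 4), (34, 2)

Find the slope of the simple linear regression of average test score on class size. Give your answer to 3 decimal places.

-0.301

n = 5, Σx = 150, Σy = 24, Σxy = 676, Σx² = 4646
Sxx = Σx² − (Σx)²/n = 4646 − 4500 = 146
Sxy = Σxy − (Σx)(Σy)/n = 676 − 720 = -44
b = Sxy/Sxx = -44/146 = -0.301370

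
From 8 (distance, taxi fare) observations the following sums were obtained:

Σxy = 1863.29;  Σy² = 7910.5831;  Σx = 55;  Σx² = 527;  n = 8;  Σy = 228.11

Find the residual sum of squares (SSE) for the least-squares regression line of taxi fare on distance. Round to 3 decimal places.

Sxx = Σx² − (Σx)²/n = 527 − 378.125 = 148.875
Sxy = Σxy − (Σx)(Σy)/n = 1863.29 − 1568.25625 = 295.03375
Syy = Σy² − (Σy)²/n = 7910.5831 − 6504.271513 = 1406.311588
b = Sxy/Sxx = 295.03375/148.875 = 1.981755
SSE = Syy − b·Sxy = 1406.311588 − 1.981755·295.03375 = 821.627029

821.627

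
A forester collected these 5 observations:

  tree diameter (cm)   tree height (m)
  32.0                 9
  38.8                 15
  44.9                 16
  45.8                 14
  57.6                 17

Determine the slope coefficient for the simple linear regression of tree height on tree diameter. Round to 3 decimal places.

n = 5, Σx = 219.1, Σy = 71, Σxy = 3208.8, Σx² = 9960.85
Sxx = Σx² − (Σx)²/n = 9960.85 − 9600.962 = 359.888
Sxy = Σxy − (Σx)(Σy)/n = 3208.8 − 3111.22 = 97.58
b = Sxy/Sxx = 97.58/359.888 = 0.271140

0.271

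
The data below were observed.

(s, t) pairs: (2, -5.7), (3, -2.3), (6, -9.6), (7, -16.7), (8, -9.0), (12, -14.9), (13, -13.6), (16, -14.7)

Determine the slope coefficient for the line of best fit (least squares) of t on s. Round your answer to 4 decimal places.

-0.7721

n = 8, Σx = 67, Σy = -86.5, Σxy = -855.6, Σx² = 731
Sxx = Σx² − (Σx)²/n = 731 − 561.125 = 169.875
Sxy = Σxy − (Σx)(Σy)/n = -855.6 − (-724.4375) = -131.1625
b = Sxy/Sxx = -131.1625/169.875 = -0.772112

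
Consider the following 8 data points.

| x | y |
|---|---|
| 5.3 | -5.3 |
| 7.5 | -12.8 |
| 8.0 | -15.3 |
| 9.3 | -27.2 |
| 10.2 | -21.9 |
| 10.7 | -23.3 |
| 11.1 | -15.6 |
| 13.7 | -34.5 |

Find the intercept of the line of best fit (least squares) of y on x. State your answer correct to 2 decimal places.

9.48

n = 8, Σx = 75.8, Σy = -155.9, Σxy = -1617.95, Σx² = 764.26
Sxx = Σx² − (Σx)²/n = 764.26 − 718.205 = 46.055
Sxy = Σxy − (Σx)(Σy)/n = -1617.95 − (-1477.1525) = -140.7975
b = Sxy/Sxx = -140.7975/46.055 = -3.057160
a = ȳ − b·x̄ = -19.4875 − (-3.057160)·9.475 = 9.479090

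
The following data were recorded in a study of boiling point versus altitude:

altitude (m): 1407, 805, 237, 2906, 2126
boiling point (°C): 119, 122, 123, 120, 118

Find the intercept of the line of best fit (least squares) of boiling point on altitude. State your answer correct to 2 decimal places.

n = 5, Σx = 7481, Σy = 602, Σxy = 894382, Σx² = 15648555
Sxx = Σx² − (Σx)²/n = 15648555 − 11193072.2 = 4455482.8
Sxy = Σxy − (Σx)(Σy)/n = 894382 − 900712.4 = -6330.4
b = Sxy/Sxx = -6330.4/4455482.8 = -0.001421
a = ȳ − b·x̄ = 120.4 − (-0.001421)·1496.2 = 122.525818

122.53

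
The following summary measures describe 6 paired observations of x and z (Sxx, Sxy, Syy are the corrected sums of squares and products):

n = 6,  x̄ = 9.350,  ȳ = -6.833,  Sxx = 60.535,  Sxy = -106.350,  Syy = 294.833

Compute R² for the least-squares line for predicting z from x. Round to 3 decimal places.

R² = Sxy²/(Sxx·Syy) = (-106.35)²/(60.535·294.833) = 0.633713

0.634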